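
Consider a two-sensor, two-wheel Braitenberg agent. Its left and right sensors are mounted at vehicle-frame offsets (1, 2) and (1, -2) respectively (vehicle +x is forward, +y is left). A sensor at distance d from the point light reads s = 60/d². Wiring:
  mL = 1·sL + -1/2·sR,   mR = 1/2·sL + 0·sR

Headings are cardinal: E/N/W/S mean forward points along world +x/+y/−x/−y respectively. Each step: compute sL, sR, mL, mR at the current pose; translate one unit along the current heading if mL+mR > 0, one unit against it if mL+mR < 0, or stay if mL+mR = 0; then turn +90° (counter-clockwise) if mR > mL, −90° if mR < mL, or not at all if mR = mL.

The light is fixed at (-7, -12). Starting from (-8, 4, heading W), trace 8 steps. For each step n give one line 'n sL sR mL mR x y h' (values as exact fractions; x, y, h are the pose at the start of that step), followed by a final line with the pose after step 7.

0 3/10 15/82 171/820 3/20 -8 4 W
1 12/61 60/289 1638/17629 6/61 -9 4 N
2 10/39 6/37 253/1443 5/39 -9 5 W
3 60/349 12/65 1806/22685 30/349 -10 5 N
4 15/68 15/104 525/3536 15/136 -10 6 W
5 60/397 12/73 1998/28981 30/397 -11 6 N
6 30/157 30/233 4635/36581 15/157 -11 7 W
7 60/449 60/409 11070/183641 30/449 -12 7 N
final -12 8 W

n=0: pose=(-8,4,W); sL=3/10, sR=15/82; mL=171/820, mR=3/20; mL+mR=147/410 → advance +1; mR−mL=-12/205 → turn -1·90°
n=1: pose=(-9,4,N); sL=12/61, sR=60/289; mL=1638/17629, mR=6/61; mL+mR=3372/17629 → advance +1; mR−mL=96/17629 → turn +1·90°
n=2: pose=(-9,5,W); sL=10/39, sR=6/37; mL=253/1443, mR=5/39; mL+mR=146/481 → advance +1; mR−mL=-68/1443 → turn -1·90°
n=3: pose=(-10,5,N); sL=60/349, sR=12/65; mL=1806/22685, mR=30/349; mL+mR=3756/22685 → advance +1; mR−mL=144/22685 → turn +1·90°
n=4: pose=(-10,6,W); sL=15/68, sR=15/104; mL=525/3536, mR=15/136; mL+mR=915/3536 → advance +1; mR−mL=-135/3536 → turn -1·90°
n=5: pose=(-11,6,N); sL=60/397, sR=12/73; mL=1998/28981, mR=30/397; mL+mR=4188/28981 → advance +1; mR−mL=192/28981 → turn +1·90°
n=6: pose=(-11,7,W); sL=30/157, sR=30/233; mL=4635/36581, mR=15/157; mL+mR=8130/36581 → advance +1; mR−mL=-1140/36581 → turn -1·90°
n=7: pose=(-12,7,N); sL=60/449, sR=60/409; mL=11070/183641, mR=30/449; mL+mR=23340/183641 → advance +1; mR−mL=1200/183641 → turn +1·90°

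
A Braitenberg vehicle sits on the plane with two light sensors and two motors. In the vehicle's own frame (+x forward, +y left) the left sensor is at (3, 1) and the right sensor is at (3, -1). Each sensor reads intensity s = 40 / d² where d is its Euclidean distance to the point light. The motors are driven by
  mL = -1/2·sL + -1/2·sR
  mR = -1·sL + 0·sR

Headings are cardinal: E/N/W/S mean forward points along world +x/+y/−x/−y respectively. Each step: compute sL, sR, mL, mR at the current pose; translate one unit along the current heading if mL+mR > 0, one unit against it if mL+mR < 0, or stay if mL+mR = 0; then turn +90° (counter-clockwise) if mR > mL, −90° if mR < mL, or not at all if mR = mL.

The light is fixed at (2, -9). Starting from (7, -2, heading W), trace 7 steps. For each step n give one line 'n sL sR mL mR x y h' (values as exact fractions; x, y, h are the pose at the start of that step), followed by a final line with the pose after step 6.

n=0: pose=(7,-2,W); sL=1, sR=10/17; mL=-27/34, mR=-1; mL+mR=-61/34 → advance -1; mR−mL=-7/34 → turn -1·90°
n=1: pose=(8,-2,N); sL=8/25, sR=40/149; mL=-1096/3725, mR=-8/25; mL+mR=-2288/3725 → advance -1; mR−mL=-96/3725 → turn -1·90°
n=2: pose=(8,-3,E); sL=4/13, sR=20/53; mL=-236/689, mR=-4/13; mL+mR=-448/689 → advance -1; mR−mL=24/689 → turn +1·90°
n=3: pose=(7,-3,N); sL=40/97, sR=40/117; mL=-4280/11349, mR=-40/97; mL+mR=-8960/11349 → advance -1; mR−mL=-400/11349 → turn -1·90°
n=4: pose=(7,-4,E); sL=2/5, sR=1/2; mL=-9/20, mR=-2/5; mL+mR=-17/20 → advance -1; mR−mL=1/20 → turn +1·90°
n=5: pose=(6,-4,N); sL=40/73, sR=40/89; mL=-3240/6497, mR=-40/73; mL+mR=-6800/6497 → advance -1; mR−mL=-320/6497 → turn -1·90°
n=6: pose=(6,-5,E); sL=20/37, sR=20/29; mL=-660/1073, mR=-20/37; mL+mR=-1240/1073 → advance -1; mR−mL=80/1073 → turn +1·90°

0 1 10/17 -27/34 -1 7 -2 W
1 8/25 40/149 -1096/3725 -8/25 8 -2 N
2 4/13 20/53 -236/689 -4/13 8 -3 E
3 40/97 40/117 -4280/11349 -40/97 7 -3 N
4 2/5 1/2 -9/20 -2/5 7 -4 E
5 40/73 40/89 -3240/6497 -40/73 6 -4 N
6 20/37 20/29 -660/1073 -20/37 6 -5 E
final 5 -5 N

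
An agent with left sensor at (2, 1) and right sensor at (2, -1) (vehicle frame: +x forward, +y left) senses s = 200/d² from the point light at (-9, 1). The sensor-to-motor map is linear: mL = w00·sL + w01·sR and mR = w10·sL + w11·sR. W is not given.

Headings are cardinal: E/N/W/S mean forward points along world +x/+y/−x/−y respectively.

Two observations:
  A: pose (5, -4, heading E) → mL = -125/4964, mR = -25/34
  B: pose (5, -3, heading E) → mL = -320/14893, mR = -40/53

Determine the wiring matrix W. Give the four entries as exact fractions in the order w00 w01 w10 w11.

-1/2 1/2 -1 0

obs A: pose=(5,-4,E) → sL=25/34, sR=50/73, mL=-125/4964, mR=-25/34
obs B: pose=(5,-3,E) → sL=40/53, sR=200/281, mL=-320/14893, mR=-40/53
sensor matrix S = [[25/34, 50/73], [40/53, 200/281]]; det S = 118500/18482213
solve [mL_A; mL_B] = S·[w00; w01] and [mR_A; mR_B] = S·[w10; w11]:
  w00 = -1/2, w01 = 1/2, w10 = -1, w11 = 0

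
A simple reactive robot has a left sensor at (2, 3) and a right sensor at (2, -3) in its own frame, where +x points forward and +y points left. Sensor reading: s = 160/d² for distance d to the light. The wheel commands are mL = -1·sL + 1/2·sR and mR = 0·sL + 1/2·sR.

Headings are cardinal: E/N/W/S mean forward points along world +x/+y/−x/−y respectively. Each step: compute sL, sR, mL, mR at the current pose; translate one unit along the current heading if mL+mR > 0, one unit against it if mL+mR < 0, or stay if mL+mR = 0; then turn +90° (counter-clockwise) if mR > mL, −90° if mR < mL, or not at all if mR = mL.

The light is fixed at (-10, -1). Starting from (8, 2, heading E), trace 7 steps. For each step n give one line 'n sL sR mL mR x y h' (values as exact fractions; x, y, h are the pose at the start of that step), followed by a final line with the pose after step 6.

0 40/109 2/5 -91/545 1/5 8 2 E
1 160/281 160/509 -58960/143029 80/509 9 2 N
2 16/29 80/157 -1352/4553 40/157 9 1 W
3 160/529 160/289 -3920/152881 80/289 10 1 S
4 8/25 20/61 -238/1525 10/61 10 0 E
5 160/333 32/117 -496/1443 16/117 11 0 N
6 16/37 16/37 -8/37 8/37 11 -1 W
final 11 -1 S

n=0: pose=(8,2,E); sL=40/109, sR=2/5; mL=-91/545, mR=1/5; mL+mR=18/545 → advance +1; mR−mL=40/109 → turn +1·90°
n=1: pose=(9,2,N); sL=160/281, sR=160/509; mL=-58960/143029, mR=80/509; mL+mR=-36480/143029 → advance -1; mR−mL=160/281 → turn +1·90°
n=2: pose=(9,1,W); sL=16/29, sR=80/157; mL=-1352/4553, mR=40/157; mL+mR=-192/4553 → advance -1; mR−mL=16/29 → turn +1·90°
n=3: pose=(10,1,S); sL=160/529, sR=160/289; mL=-3920/152881, mR=80/289; mL+mR=38400/152881 → advance +1; mR−mL=160/529 → turn +1·90°
n=4: pose=(10,0,E); sL=8/25, sR=20/61; mL=-238/1525, mR=10/61; mL+mR=12/1525 → advance +1; mR−mL=8/25 → turn +1·90°
n=5: pose=(11,0,N); sL=160/333, sR=32/117; mL=-496/1443, mR=16/117; mL+mR=-896/4329 → advance -1; mR−mL=160/333 → turn +1·90°
n=6: pose=(11,-1,W); sL=16/37, sR=16/37; mL=-8/37, mR=8/37; mL+mR=0 → advance +0; mR−mL=16/37 → turn +1·90°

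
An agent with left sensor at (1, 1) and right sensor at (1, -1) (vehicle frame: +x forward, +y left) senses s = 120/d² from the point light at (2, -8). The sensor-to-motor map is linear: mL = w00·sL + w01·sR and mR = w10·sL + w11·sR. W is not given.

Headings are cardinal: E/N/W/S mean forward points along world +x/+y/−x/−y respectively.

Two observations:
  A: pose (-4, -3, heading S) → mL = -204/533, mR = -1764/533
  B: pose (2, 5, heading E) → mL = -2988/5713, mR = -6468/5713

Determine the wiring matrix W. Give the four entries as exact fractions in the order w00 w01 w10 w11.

obs A: pose=(-4,-3,S) → sL=120/41, sR=24/13, mL=-204/533, mR=-1764/533
obs B: pose=(2,5,E) → sL=120/197, sR=24/29, mL=-2988/5713, mR=-6468/5713
sensor matrix S = [[120/41, 24/13], [120/197, 24/29]]; det S = 3951360/3045029
solve [mL_A; mL_B] = S·[w00; w01] and [mR_A; mR_B] = S·[w10; w11]:
  w00 = 1/2, w01 = -1, w10 = -1/2, w11 = -1

1/2 -1 -1/2 -1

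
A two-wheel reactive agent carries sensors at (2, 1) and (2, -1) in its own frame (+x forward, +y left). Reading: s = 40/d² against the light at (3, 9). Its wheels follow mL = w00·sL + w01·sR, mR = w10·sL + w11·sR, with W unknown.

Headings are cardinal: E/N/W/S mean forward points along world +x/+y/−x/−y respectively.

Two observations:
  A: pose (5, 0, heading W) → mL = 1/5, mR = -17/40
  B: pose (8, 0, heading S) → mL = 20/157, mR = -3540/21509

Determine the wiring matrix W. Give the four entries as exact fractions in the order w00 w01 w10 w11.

1/2 0 1/2 -1

obs A: pose=(5,0,W) → sL=2/5, sR=5/8, mL=1/5, mR=-17/40
obs B: pose=(8,0,S) → sL=40/157, sR=40/137, mL=20/157, mR=-3540/21509
sensor matrix S = [[2/5, 5/8], [40/157, 40/137]]; det S = -913/21509
solve [mL_A; mL_B] = S·[w00; w01] and [mR_A; mR_B] = S·[w10; w11]:
  w00 = 1/2, w01 = 0, w10 = 1/2, w11 = -1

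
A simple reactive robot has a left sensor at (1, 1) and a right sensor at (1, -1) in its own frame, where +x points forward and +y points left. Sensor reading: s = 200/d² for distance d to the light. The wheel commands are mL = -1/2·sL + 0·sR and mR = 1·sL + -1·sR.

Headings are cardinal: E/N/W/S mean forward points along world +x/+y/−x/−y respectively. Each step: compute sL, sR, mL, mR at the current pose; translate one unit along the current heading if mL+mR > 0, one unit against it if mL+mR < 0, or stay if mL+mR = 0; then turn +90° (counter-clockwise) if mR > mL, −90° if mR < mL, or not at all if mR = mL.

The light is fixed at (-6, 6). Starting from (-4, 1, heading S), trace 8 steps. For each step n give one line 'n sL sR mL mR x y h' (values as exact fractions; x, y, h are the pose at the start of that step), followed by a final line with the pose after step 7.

n=0: pose=(-4,1,S); sL=40/9, sR=200/37; mL=-20/9, mR=-320/333; mL+mR=-1060/333 → advance -1; mR−mL=140/111 → turn +1·90°
n=1: pose=(-4,2,E); sL=100/9, sR=100/17; mL=-50/9, mR=800/153; mL+mR=-50/153 → advance -1; mR−mL=550/51 → turn +1·90°
n=2: pose=(-5,2,N); sL=200/9, sR=200/13; mL=-100/9, mR=800/117; mL+mR=-500/117 → advance -1; mR−mL=700/39 → turn +1·90°
n=3: pose=(-5,1,W); sL=50/9, sR=25/2; mL=-25/9, mR=-125/18; mL+mR=-175/18 → advance -1; mR−mL=-25/6 → turn -1·90°
n=4: pose=(-4,1,N); sL=200/17, sR=8; mL=-100/17, mR=64/17; mL+mR=-36/17 → advance -1; mR−mL=164/17 → turn +1·90°
n=5: pose=(-4,0,W); sL=4, sR=100/13; mL=-2, mR=-48/13; mL+mR=-74/13 → advance -1; mR−mL=-22/13 → turn -1·90°
n=6: pose=(-3,0,N); sL=200/29, sR=200/41; mL=-100/29, mR=2400/1189; mL+mR=-1700/1189 → advance -1; mR−mL=6500/1189 → turn +1·90°
n=7: pose=(-3,-1,W); sL=50/17, sR=5; mL=-25/17, mR=-35/17; mL+mR=-60/17 → advance -1; mR−mL=-10/17 → turn -1·90°

0 40/9 200/37 -20/9 -320/333 -4 1 S
1 100/9 100/17 -50/9 800/153 -4 2 E
2 200/9 200/13 -100/9 800/117 -5 2 N
3 50/9 25/2 -25/9 -125/18 -5 1 W
4 200/17 8 -100/17 64/17 -4 1 N
5 4 100/13 -2 -48/13 -4 0 W
6 200/29 200/41 -100/29 2400/1189 -3 0 N
7 50/17 5 -25/17 -35/17 -3 -1 W
final -2 -1 N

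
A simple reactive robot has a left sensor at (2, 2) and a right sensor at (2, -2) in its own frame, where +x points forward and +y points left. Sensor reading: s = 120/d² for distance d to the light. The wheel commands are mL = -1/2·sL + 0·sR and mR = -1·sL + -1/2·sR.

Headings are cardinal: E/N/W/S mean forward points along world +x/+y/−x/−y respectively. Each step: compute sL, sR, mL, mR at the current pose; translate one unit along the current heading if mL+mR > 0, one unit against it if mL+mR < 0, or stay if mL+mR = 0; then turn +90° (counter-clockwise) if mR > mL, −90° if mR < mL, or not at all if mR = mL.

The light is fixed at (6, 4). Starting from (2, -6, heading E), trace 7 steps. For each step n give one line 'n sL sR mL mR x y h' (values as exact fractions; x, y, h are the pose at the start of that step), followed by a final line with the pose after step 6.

n=0: pose=(2,-6,E); sL=30/17, sR=30/37; mL=-15/17, mR=-1365/629; mL+mR=-1920/629 → advance -1; mR−mL=-810/629 → turn -1·90°
n=1: pose=(1,-6,S); sL=40/51, sR=120/193; mL=-20/51, mR=-10780/9843; mL+mR=-4880/3281 → advance -1; mR−mL=-6920/9843 → turn -1·90°
n=2: pose=(1,-5,W); sL=12/17, sR=60/49; mL=-6/17, mR=-1098/833; mL+mR=-1392/833 → advance -1; mR−mL=-804/833 → turn -1·90°
n=3: pose=(2,-5,N); sL=24/17, sR=120/53; mL=-12/17, mR=-2292/901; mL+mR=-2928/901 → advance -1; mR−mL=-1656/901 → turn -1·90°
n=4: pose=(2,-6,E); sL=30/17, sR=30/37; mL=-15/17, mR=-1365/629; mL+mR=-1920/629 → advance -1; mR−mL=-810/629 → turn -1·90°
n=5: pose=(1,-6,S); sL=40/51, sR=120/193; mL=-20/51, mR=-10780/9843; mL+mR=-4880/3281 → advance -1; mR−mL=-6920/9843 → turn -1·90°
n=6: pose=(1,-5,W); sL=12/17, sR=60/49; mL=-6/17, mR=-1098/833; mL+mR=-1392/833 → advance -1; mR−mL=-804/833 → turn -1·90°

0 30/17 30/37 -15/17 -1365/629 2 -6 E
1 40/51 120/193 -20/51 -10780/9843 1 -6 S
2 12/17 60/49 -6/17 -1098/833 1 -5 W
3 24/17 120/53 -12/17 -2292/901 2 -5 N
4 30/17 30/37 -15/17 -1365/629 2 -6 E
5 40/51 120/193 -20/51 -10780/9843 1 -6 S
6 12/17 60/49 -6/17 -1098/833 1 -5 W
final 2 -5 N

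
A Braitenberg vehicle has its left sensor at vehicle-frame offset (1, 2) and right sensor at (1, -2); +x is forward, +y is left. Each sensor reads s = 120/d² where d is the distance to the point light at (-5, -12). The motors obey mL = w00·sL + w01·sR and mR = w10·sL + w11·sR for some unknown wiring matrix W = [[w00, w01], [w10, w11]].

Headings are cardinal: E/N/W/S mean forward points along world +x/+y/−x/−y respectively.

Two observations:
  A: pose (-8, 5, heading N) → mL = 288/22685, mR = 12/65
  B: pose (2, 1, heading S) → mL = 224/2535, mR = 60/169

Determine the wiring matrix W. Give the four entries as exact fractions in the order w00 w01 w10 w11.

-1/2 1/2 0 1/2

obs A: pose=(-8,5,N) → sL=120/349, sR=24/65, mL=288/22685, mR=12/65
obs B: pose=(2,1,S) → sL=8/15, sR=120/169, mL=224/2535, mR=60/169
sensor matrix S = [[120/349, 24/65], [8/15, 120/169]]; det S = 69632/1474525
solve [mL_A; mL_B] = S·[w00; w01] and [mR_A; mR_B] = S·[w10; w11]:
  w00 = -1/2, w01 = 1/2, w10 = 0, w11 = 1/2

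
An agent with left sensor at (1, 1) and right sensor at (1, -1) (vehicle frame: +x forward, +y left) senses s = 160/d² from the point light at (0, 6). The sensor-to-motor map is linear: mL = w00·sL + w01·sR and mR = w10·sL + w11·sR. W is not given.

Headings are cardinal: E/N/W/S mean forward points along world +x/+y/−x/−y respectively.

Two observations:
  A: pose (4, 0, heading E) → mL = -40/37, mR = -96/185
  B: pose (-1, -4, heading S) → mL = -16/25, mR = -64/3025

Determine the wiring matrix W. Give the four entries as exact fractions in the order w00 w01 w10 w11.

0 -1/2 -1/2 1/2

obs A: pose=(4,0,E) → sL=16/5, sR=80/37, mL=-40/37, mR=-96/185
obs B: pose=(-1,-4,S) → sL=160/121, sR=32/25, mL=-16/25, mR=-64/3025
sensor matrix S = [[16/5, 80/37], [160/121, 32/25]]; det S = 692224/559625
solve [mL_A; mL_B] = S·[w00; w01] and [mR_A; mR_B] = S·[w10; w11]:
  w00 = 0, w01 = -1/2, w10 = -1/2, w11 = 1/2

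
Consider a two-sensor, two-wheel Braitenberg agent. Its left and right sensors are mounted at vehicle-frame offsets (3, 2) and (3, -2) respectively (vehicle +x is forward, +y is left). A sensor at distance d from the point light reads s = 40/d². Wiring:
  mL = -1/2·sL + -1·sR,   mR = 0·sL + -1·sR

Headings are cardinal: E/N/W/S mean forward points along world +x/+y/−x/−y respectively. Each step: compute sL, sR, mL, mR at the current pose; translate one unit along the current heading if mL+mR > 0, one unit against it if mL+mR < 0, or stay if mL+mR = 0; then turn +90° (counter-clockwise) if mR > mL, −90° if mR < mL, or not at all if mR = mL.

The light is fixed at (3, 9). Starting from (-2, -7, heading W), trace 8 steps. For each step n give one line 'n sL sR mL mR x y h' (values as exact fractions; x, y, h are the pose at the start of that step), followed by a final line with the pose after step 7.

0 10/97 2/13 -259/1261 -2/13 -2 -7 W
1 8/73 40/397 -4508/28981 -40/397 -1 -7 S
2 4/17 4/29 -126/493 -4/29 -1 -6 E
3 40/193 40/153 -10780/29529 -40/153 -2 -6 N
4 10/97 2/13 -259/1261 -2/13 -2 -7 W
5 8/73 40/397 -4508/28981 -40/397 -1 -7 S
6 4/17 4/29 -126/493 -4/29 -1 -6 E
7 40/193 40/153 -10780/29529 -40/153 -2 -6 N
final -2 -7 W

n=0: pose=(-2,-7,W); sL=10/97, sR=2/13; mL=-259/1261, mR=-2/13; mL+mR=-453/1261 → advance -1; mR−mL=5/97 → turn +1·90°
n=1: pose=(-1,-7,S); sL=8/73, sR=40/397; mL=-4508/28981, mR=-40/397; mL+mR=-7428/28981 → advance -1; mR−mL=4/73 → turn +1·90°
n=2: pose=(-1,-6,E); sL=4/17, sR=4/29; mL=-126/493, mR=-4/29; mL+mR=-194/493 → advance -1; mR−mL=2/17 → turn +1·90°
n=3: pose=(-2,-6,N); sL=40/193, sR=40/153; mL=-10780/29529, mR=-40/153; mL+mR=-18500/29529 → advance -1; mR−mL=20/193 → turn +1·90°
n=4: pose=(-2,-7,W); sL=10/97, sR=2/13; mL=-259/1261, mR=-2/13; mL+mR=-453/1261 → advance -1; mR−mL=5/97 → turn +1·90°
n=5: pose=(-1,-7,S); sL=8/73, sR=40/397; mL=-4508/28981, mR=-40/397; mL+mR=-7428/28981 → advance -1; mR−mL=4/73 → turn +1·90°
n=6: pose=(-1,-6,E); sL=4/17, sR=4/29; mL=-126/493, mR=-4/29; mL+mR=-194/493 → advance -1; mR−mL=2/17 → turn +1·90°
n=7: pose=(-2,-6,N); sL=40/193, sR=40/153; mL=-10780/29529, mR=-40/153; mL+mR=-18500/29529 → advance -1; mR−mL=20/193 → turn +1·90°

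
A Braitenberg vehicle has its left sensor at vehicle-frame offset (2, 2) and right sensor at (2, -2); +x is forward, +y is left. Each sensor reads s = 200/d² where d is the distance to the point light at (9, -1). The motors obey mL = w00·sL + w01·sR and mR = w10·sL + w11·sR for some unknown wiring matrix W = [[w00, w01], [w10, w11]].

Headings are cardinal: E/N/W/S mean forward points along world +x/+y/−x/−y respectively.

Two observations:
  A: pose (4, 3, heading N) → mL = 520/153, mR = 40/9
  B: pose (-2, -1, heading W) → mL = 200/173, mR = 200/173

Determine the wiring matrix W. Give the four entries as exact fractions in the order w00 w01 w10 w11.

obs A: pose=(4,3,N) → sL=40/17, sR=40/9, mL=520/153, mR=40/9
obs B: pose=(-2,-1,W) → sL=200/173, sR=200/173, mL=200/173, mR=200/173
sensor matrix S = [[40/17, 40/9], [200/173, 200/173]]; det S = -64000/26469
solve [mL_A; mL_B] = S·[w00; w01] and [mR_A; mR_B] = S·[w10; w11]:
  w00 = 1/2, w01 = 1/2, w10 = 0, w11 = 1

1/2 1/2 0 1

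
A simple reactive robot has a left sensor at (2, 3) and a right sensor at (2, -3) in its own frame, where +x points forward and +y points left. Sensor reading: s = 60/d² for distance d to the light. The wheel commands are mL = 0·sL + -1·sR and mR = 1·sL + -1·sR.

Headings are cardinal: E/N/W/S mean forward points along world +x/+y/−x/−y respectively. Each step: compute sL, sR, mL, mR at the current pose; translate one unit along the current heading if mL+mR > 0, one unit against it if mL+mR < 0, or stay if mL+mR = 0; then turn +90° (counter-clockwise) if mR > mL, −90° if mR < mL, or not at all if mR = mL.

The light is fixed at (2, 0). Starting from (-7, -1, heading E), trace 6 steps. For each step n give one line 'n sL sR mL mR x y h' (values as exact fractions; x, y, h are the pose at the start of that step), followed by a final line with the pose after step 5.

n=0: pose=(-7,-1,E); sL=60/53, sR=12/13; mL=-12/13, mR=144/689; mL+mR=-492/689 → advance -1; mR−mL=60/53 → turn +1·90°
n=1: pose=(-8,-1,N); sL=6/17, sR=6/5; mL=-6/5, mR=-72/85; mL+mR=-174/85 → advance -1; mR−mL=6/17 → turn +1·90°
n=2: pose=(-8,-2,W); sL=60/169, sR=12/29; mL=-12/29, mR=-288/4901; mL+mR=-2316/4901 → advance -1; mR−mL=60/169 → turn +1·90°
n=3: pose=(-7,-2,S); sL=15/13, sR=3/8; mL=-3/8, mR=81/104; mL+mR=21/52 → advance +1; mR−mL=15/13 → turn +1·90°
n=4: pose=(-7,-3,E); sL=60/49, sR=12/17; mL=-12/17, mR=432/833; mL+mR=-156/833 → advance -1; mR−mL=60/49 → turn +1·90°
n=5: pose=(-8,-3,N); sL=6/17, sR=6/5; mL=-6/5, mR=-72/85; mL+mR=-174/85 → advance -1; mR−mL=6/17 → turn +1·90°

0 60/53 12/13 -12/13 144/689 -7 -1 E
1 6/17 6/5 -6/5 -72/85 -8 -1 N
2 60/169 12/29 -12/29 -288/4901 -8 -2 W
3 15/13 3/8 -3/8 81/104 -7 -2 S
4 60/49 12/17 -12/17 432/833 -7 -3 E
5 6/17 6/5 -6/5 -72/85 -8 -3 N
final -8 -4 W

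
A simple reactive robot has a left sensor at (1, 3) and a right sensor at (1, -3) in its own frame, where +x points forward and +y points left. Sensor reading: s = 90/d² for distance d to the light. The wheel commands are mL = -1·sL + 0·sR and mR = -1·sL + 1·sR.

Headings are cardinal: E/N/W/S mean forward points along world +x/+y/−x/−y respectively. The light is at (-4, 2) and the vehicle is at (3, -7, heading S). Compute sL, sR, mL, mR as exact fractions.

9/20 45/58 -9/20 189/580

left sensor world pos  = (6, -8); dL² = 200
right sensor world pos = (0, -8); dR² = 116
sL = 90/200 = 9/20
sR = 90/116 = 45/58
mL = -1·sL + 0·sR = -9/20
mR = -1·sL + 1·sR = 189/580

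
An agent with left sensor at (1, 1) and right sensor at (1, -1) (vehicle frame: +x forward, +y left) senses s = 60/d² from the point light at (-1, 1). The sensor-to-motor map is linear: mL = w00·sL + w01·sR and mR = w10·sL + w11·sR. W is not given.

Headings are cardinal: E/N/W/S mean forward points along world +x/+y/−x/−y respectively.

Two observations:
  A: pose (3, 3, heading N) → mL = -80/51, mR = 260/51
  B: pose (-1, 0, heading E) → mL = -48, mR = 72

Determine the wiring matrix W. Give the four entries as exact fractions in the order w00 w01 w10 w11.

-1 1 1 1

obs A: pose=(3,3,N) → sL=10/3, sR=30/17, mL=-80/51, mR=260/51
obs B: pose=(-1,0,E) → sL=60, sR=12, mL=-48, mR=72
sensor matrix S = [[10/3, 30/17], [60, 12]]; det S = -1120/17
solve [mL_A; mL_B] = S·[w00; w01] and [mR_A; mR_B] = S·[w10; w11]:
  w00 = -1, w01 = 1, w10 = 1, w11 = 1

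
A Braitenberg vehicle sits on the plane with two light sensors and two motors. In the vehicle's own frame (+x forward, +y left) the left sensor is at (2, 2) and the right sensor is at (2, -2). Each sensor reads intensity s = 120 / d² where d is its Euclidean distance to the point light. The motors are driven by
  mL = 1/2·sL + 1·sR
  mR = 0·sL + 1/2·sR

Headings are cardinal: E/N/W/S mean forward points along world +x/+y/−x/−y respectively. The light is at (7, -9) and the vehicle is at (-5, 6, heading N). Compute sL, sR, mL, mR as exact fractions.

left sensor world pos  = (-7, 8); dL² = 485
right sensor world pos = (-3, 8); dR² = 389
sL = 120/485 = 24/97
sR = 120/389 = 120/389
mL = 1/2·sL + 1·sR = 16308/37733
mR = 0·sL + 1/2·sR = 60/389

24/97 120/389 16308/37733 60/389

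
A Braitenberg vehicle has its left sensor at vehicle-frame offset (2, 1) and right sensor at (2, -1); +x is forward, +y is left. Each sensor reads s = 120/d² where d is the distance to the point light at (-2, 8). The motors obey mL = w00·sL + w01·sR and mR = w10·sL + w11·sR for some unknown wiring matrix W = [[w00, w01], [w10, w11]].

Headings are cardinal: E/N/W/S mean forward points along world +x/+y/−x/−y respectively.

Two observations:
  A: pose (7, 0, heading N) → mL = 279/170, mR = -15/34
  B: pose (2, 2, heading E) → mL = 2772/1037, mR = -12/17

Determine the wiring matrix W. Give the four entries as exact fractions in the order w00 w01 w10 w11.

1 1/2 0 -1/2

obs A: pose=(7,0,N) → sL=6/5, sR=15/17, mL=279/170, mR=-15/34
obs B: pose=(2,2,E) → sL=120/61, sR=24/17, mL=2772/1037, mR=-12/17
sensor matrix S = [[6/5, 15/17], [120/61, 24/17]]; det S = -216/5185
solve [mL_A; mL_B] = S·[w00; w01] and [mR_A; mR_B] = S·[w10; w11]:
  w00 = 1, w01 = 1/2, w10 = 0, w11 = -1/2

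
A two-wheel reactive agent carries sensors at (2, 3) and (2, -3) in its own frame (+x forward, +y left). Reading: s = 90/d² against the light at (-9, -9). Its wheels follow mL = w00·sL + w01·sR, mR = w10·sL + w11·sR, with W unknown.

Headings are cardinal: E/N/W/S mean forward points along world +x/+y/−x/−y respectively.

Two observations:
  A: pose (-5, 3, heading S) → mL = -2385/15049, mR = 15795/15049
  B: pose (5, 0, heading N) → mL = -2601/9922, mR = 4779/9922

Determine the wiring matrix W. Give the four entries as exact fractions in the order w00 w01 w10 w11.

-1 1/2 1 1/2

obs A: pose=(-5,3,S) → sL=90/149, sR=90/101, mL=-2385/15049, mR=15795/15049
obs B: pose=(5,0,N) → sL=45/121, sR=9/41, mL=-2601/9922, mR=4779/9922
sensor matrix S = [[90/149, 90/101], [45/121, 9/41]]; det S = -14842440/74658089
solve [mL_A; mL_B] = S·[w00; w01] and [mR_A; mR_B] = S·[w10; w11]:
  w00 = -1, w01 = 1/2, w10 = 1, w11 = 1/2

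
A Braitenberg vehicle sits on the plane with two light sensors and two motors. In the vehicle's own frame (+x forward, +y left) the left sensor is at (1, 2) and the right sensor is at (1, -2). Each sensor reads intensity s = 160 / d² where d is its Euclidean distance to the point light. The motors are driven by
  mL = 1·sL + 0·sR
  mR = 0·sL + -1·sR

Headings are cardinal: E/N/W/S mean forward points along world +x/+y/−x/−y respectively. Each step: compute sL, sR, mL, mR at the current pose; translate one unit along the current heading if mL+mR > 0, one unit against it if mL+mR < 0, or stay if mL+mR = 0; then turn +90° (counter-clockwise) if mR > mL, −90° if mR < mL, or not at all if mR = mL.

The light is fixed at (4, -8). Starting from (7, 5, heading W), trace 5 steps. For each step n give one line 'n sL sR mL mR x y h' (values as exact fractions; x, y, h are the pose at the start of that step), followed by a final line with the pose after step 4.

0 32/25 160/229 32/25 -160/229 7 5 W
1 40/49 40/53 40/49 -40/53 6 5 N
2 32/53 160/153 32/53 -160/153 6 6 E
3 80/89 16/17 80/89 -16/17 5 6 S
4 160/169 160/289 160/169 -160/289 5 7 W
final 4 7 N

n=0: pose=(7,5,W); sL=32/25, sR=160/229; mL=32/25, mR=-160/229; mL+mR=3328/5725 → advance +1; mR−mL=-11328/5725 → turn -1·90°
n=1: pose=(6,5,N); sL=40/49, sR=40/53; mL=40/49, mR=-40/53; mL+mR=160/2597 → advance +1; mR−mL=-4080/2597 → turn -1·90°
n=2: pose=(6,6,E); sL=32/53, sR=160/153; mL=32/53, mR=-160/153; mL+mR=-3584/8109 → advance -1; mR−mL=-13376/8109 → turn -1·90°
n=3: pose=(5,6,S); sL=80/89, sR=16/17; mL=80/89, mR=-16/17; mL+mR=-64/1513 → advance -1; mR−mL=-2784/1513 → turn -1·90°
n=4: pose=(5,7,W); sL=160/169, sR=160/289; mL=160/169, mR=-160/289; mL+mR=19200/48841 → advance +1; mR−mL=-73280/48841 → turn -1·90°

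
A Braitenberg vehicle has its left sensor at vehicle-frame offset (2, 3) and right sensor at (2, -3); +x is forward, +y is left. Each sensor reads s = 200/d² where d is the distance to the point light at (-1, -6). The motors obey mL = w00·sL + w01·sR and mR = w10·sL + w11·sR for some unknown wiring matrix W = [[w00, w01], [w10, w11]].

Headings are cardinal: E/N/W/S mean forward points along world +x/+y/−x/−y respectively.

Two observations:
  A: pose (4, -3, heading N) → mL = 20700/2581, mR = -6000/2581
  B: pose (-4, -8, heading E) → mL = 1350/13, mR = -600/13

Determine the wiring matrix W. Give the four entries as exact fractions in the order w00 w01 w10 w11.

1 1/2 -1/2 1/2

obs A: pose=(4,-3,N) → sL=200/29, sR=200/89, mL=20700/2581, mR=-6000/2581
obs B: pose=(-4,-8,E) → sL=100, sR=100/13, mL=1350/13, mR=-600/13
sensor matrix S = [[200/29, 200/89], [100, 100/13]]; det S = -5760000/33553
solve [mL_A; mL_B] = S·[w00; w01] and [mR_A; mR_B] = S·[w10; w11]:
  w00 = 1, w01 = 1/2, w10 = -1/2, w11 = 1/2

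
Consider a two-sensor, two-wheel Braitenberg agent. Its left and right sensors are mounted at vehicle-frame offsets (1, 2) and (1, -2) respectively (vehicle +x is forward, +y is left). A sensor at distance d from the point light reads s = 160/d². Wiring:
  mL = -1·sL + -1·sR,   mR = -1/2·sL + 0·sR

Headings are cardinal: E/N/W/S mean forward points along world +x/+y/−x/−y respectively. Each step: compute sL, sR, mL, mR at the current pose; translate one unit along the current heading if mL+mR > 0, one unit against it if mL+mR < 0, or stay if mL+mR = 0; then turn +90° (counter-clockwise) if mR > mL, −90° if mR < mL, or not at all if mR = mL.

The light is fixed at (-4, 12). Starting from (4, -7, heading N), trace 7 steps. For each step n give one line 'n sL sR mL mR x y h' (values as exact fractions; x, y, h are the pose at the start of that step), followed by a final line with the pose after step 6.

n=0: pose=(4,-7,N); sL=4/9, sR=20/53; mL=-392/477, mR=-2/9; mL+mR=-166/159 → advance -1; mR−mL=286/477 → turn +1·90°
n=1: pose=(4,-8,W); sL=160/533, sR=160/373; mL=-144960/198809, mR=-80/533; mL+mR=-174800/198809 → advance -1; mR−mL=115120/198809 → turn +1·90°
n=2: pose=(5,-8,S); sL=80/281, sR=16/49; mL=-8416/13769, mR=-40/281; mL+mR=-10376/13769 → advance -1; mR−mL=6456/13769 → turn +1·90°
n=3: pose=(5,-7,E); sL=160/389, sR=160/541; mL=-148800/210449, mR=-80/389; mL+mR=-192080/210449 → advance -1; mR−mL=105520/210449 → turn +1·90°
n=4: pose=(4,-7,N); sL=4/9, sR=20/53; mL=-392/477, mR=-2/9; mL+mR=-166/159 → advance -1; mR−mL=286/477 → turn +1·90°
n=5: pose=(4,-8,W); sL=160/533, sR=160/373; mL=-144960/198809, mR=-80/533; mL+mR=-174800/198809 → advance -1; mR−mL=115120/198809 → turn +1·90°
n=6: pose=(5,-8,S); sL=80/281, sR=16/49; mL=-8416/13769, mR=-40/281; mL+mR=-10376/13769 → advance -1; mR−mL=6456/13769 → turn +1·90°

0 4/9 20/53 -392/477 -2/9 4 -7 N
1 160/533 160/373 -144960/198809 -80/533 4 -8 W
2 80/281 16/49 -8416/13769 -40/281 5 -8 S
3 160/389 160/541 -148800/210449 -80/389 5 -7 E
4 4/9 20/53 -392/477 -2/9 4 -7 N
5 160/533 160/373 -144960/198809 -80/533 4 -8 W
6 80/281 16/49 -8416/13769 -40/281 5 -8 S
final 5 -7 E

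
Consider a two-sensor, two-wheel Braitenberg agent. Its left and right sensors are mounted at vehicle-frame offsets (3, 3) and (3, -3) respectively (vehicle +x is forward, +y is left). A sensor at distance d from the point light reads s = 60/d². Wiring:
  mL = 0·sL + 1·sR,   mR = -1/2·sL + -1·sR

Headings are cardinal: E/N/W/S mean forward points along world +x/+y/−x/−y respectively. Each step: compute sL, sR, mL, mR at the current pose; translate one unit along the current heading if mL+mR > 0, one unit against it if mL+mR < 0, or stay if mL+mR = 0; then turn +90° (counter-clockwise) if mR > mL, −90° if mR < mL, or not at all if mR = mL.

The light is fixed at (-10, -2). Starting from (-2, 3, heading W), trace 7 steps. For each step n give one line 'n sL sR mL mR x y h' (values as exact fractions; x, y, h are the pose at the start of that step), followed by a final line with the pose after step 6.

0 60/29 60/89 60/89 -4410/2581 -2 3 W
1 3/5 15/52 15/52 -153/260 -1 3 N
2 60/193 12/29 12/29 -3186/5597 -1 2 E
3 30/61 30/13 30/13 -2025/793 -2 2 S
4 60/29 60/89 60/89 -4410/2581 -2 3 W
5 3/5 15/52 15/52 -153/260 -1 3 N
6 60/193 12/29 12/29 -3186/5597 -1 2 E
final -2 2 S

n=0: pose=(-2,3,W); sL=60/29, sR=60/89; mL=60/89, mR=-4410/2581; mL+mR=-30/29 → advance -1; mR−mL=-6150/2581 → turn -1·90°
n=1: pose=(-1,3,N); sL=3/5, sR=15/52; mL=15/52, mR=-153/260; mL+mR=-3/10 → advance -1; mR−mL=-57/65 → turn -1·90°
n=2: pose=(-1,2,E); sL=60/193, sR=12/29; mL=12/29, mR=-3186/5597; mL+mR=-30/193 → advance -1; mR−mL=-5502/5597 → turn -1·90°
n=3: pose=(-2,2,S); sL=30/61, sR=30/13; mL=30/13, mR=-2025/793; mL+mR=-15/61 → advance -1; mR−mL=-3855/793 → turn -1·90°
n=4: pose=(-2,3,W); sL=60/29, sR=60/89; mL=60/89, mR=-4410/2581; mL+mR=-30/29 → advance -1; mR−mL=-6150/2581 → turn -1·90°
n=5: pose=(-1,3,N); sL=3/5, sR=15/52; mL=15/52, mR=-153/260; mL+mR=-3/10 → advance -1; mR−mL=-57/65 → turn -1·90°
n=6: pose=(-1,2,E); sL=60/193, sR=12/29; mL=12/29, mR=-3186/5597; mL+mR=-30/193 → advance -1; mR−mL=-5502/5597 → turn -1·90°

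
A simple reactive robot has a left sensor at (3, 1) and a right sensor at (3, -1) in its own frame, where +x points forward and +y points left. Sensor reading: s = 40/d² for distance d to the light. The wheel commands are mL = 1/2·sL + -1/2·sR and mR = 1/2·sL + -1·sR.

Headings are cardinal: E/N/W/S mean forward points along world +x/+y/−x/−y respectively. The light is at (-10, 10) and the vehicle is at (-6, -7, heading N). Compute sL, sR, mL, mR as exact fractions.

8/41 40/221 64/9061 -756/9061

left sensor world pos  = (-7, -4); dL² = 205
right sensor world pos = (-5, -4); dR² = 221
sL = 40/205 = 8/41
sR = 40/221 = 40/221
mL = 1/2·sL + -1/2·sR = 64/9061
mR = 1/2·sL + -1·sR = -756/9061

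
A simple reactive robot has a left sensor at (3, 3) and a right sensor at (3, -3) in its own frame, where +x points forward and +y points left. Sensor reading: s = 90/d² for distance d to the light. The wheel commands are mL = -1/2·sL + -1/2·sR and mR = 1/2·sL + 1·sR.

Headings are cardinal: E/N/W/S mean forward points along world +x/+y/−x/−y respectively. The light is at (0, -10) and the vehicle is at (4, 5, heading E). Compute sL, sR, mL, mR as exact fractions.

90/373 90/193 -25470/71989 42255/71989

left sensor world pos  = (7, 8); dL² = 373
right sensor world pos = (7, 2); dR² = 193
sL = 90/373 = 90/373
sR = 90/193 = 90/193
mL = -1/2·sL + -1/2·sR = -25470/71989
mR = 1/2·sL + 1·sR = 42255/71989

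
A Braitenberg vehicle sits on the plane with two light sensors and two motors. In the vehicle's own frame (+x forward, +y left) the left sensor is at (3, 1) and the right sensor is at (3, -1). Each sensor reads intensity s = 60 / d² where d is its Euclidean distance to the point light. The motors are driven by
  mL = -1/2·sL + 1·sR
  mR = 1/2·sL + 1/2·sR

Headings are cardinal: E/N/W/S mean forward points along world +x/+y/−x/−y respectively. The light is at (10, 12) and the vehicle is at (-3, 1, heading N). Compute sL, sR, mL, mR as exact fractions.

3/13 15/52 9/52 27/104

left sensor world pos  = (-4, 4); dL² = 260
right sensor world pos = (-2, 4); dR² = 208
sL = 60/260 = 3/13
sR = 60/208 = 15/52
mL = -1/2·sL + 1·sR = 9/52
mR = 1/2·sL + 1/2·sR = 27/104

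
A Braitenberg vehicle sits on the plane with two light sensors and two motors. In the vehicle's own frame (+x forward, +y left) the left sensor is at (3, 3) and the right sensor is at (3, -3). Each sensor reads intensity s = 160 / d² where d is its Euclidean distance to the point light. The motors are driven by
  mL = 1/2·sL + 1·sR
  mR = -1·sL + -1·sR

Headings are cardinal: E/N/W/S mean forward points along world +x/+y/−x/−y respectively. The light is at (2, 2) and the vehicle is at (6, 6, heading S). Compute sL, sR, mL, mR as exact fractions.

left sensor world pos  = (9, 3); dL² = 50
right sensor world pos = (3, 3); dR² = 2
sL = 160/50 = 16/5
sR = 160/2 = 80
mL = 1/2·sL + 1·sR = 408/5
mR = -1·sL + -1·sR = -416/5

16/5 80 408/5 -416/5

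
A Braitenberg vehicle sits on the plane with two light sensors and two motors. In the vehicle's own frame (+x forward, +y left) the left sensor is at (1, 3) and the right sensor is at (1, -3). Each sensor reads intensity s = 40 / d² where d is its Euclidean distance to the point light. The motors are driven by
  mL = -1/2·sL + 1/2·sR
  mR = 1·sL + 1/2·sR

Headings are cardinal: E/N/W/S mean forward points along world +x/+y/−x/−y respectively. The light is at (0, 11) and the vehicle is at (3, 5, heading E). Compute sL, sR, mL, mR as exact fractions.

8/5 40/97 -288/485 876/485

left sensor world pos  = (4, 8); dL² = 25
right sensor world pos = (4, 2); dR² = 97
sL = 40/25 = 8/5
sR = 40/97 = 40/97
mL = -1/2·sL + 1/2·sR = -288/485
mR = 1·sL + 1/2·sR = 876/485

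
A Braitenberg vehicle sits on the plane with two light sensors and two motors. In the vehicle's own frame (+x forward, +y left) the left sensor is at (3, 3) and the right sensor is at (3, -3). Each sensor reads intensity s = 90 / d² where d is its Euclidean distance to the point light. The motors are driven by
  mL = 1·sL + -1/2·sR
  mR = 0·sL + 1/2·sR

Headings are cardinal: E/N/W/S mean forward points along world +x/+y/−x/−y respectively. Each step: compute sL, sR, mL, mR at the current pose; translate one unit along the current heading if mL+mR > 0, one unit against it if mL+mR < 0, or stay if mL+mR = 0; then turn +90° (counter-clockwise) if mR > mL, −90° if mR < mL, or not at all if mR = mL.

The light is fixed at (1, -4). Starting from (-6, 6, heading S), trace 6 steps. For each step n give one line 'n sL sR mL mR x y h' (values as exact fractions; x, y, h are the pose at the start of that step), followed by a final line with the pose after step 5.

0 18/13 90/149 2097/1937 45/149 -6 6 S
1 45/68 45/122 495/1037 45/244 -6 5 W
2 18/53 90/169 657/8957 45/169 -7 5 N
3 9/17 9/29 369/986 9/58 -7 6 W
4 90/313 18/41 873/12833 9/41 -8 6 N
5 45/104 9/34 531/1768 9/68 -8 7 W
final -9 7 N

n=0: pose=(-6,6,S); sL=18/13, sR=90/149; mL=2097/1937, mR=45/149; mL+mR=18/13 → advance +1; mR−mL=-1512/1937 → turn -1·90°
n=1: pose=(-6,5,W); sL=45/68, sR=45/122; mL=495/1037, mR=45/244; mL+mR=45/68 → advance +1; mR−mL=-1215/4148 → turn -1·90°
n=2: pose=(-7,5,N); sL=18/53, sR=90/169; mL=657/8957, mR=45/169; mL+mR=18/53 → advance +1; mR−mL=1728/8957 → turn +1·90°
n=3: pose=(-7,6,W); sL=9/17, sR=9/29; mL=369/986, mR=9/58; mL+mR=9/17 → advance +1; mR−mL=-108/493 → turn -1·90°
n=4: pose=(-8,6,N); sL=90/313, sR=18/41; mL=873/12833, mR=9/41; mL+mR=90/313 → advance +1; mR−mL=1944/12833 → turn +1·90°
n=5: pose=(-8,7,W); sL=45/104, sR=9/34; mL=531/1768, mR=9/68; mL+mR=45/104 → advance +1; mR−mL=-297/1768 → turn -1·90°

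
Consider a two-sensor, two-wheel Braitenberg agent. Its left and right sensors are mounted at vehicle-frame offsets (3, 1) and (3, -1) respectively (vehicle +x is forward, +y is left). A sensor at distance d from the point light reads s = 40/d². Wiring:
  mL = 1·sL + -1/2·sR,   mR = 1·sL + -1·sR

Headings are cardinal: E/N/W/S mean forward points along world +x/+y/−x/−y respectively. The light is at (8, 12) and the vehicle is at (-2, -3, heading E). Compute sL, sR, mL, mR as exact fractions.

8/49 8/61 292/2989 96/2989

left sensor world pos  = (1, -2); dL² = 245
right sensor world pos = (1, -4); dR² = 305
sL = 40/245 = 8/49
sR = 40/305 = 8/61
mL = 1·sL + -1/2·sR = 292/2989
mR = 1·sL + -1·sR = 96/2989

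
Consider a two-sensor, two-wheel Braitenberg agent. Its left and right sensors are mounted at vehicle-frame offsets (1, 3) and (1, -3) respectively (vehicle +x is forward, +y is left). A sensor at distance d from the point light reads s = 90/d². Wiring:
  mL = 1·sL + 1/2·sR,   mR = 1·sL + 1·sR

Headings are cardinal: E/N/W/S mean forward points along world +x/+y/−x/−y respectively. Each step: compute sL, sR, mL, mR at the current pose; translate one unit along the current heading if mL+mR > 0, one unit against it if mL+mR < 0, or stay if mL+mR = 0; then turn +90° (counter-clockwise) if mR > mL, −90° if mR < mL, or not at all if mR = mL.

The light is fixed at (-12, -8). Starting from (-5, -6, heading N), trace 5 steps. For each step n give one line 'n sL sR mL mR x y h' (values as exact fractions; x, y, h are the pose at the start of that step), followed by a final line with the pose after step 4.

n=0: pose=(-5,-6,N); sL=18/5, sR=90/109; mL=2187/545, mR=2412/545; mL+mR=4599/545 → advance +1; mR−mL=45/109 → turn +1·90°
n=1: pose=(-5,-5,W); sL=5/2, sR=5/4; mL=25/8, mR=15/4; mL+mR=55/8 → advance +1; mR−mL=5/8 → turn +1·90°
n=2: pose=(-6,-5,S); sL=18/17, sR=90/13; mL=999/221, mR=1764/221; mL+mR=2763/221 → advance +1; mR−mL=45/13 → turn +1·90°
n=3: pose=(-6,-6,E); sL=45/37, sR=9/5; mL=783/370, mR=558/185; mL+mR=1899/370 → advance +1; mR−mL=9/10 → turn +1·90°
n=4: pose=(-5,-6,N); sL=18/5, sR=90/109; mL=2187/545, mR=2412/545; mL+mR=4599/545 → advance +1; mR−mL=45/109 → turn +1·90°

0 18/5 90/109 2187/545 2412/545 -5 -6 N
1 5/2 5/4 25/8 15/4 -5 -5 W
2 18/17 90/13 999/221 1764/221 -6 -5 S
3 45/37 9/5 783/370 558/185 -6 -6 E
4 18/5 90/109 2187/545 2412/545 -5 -6 N
final -5 -5 W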